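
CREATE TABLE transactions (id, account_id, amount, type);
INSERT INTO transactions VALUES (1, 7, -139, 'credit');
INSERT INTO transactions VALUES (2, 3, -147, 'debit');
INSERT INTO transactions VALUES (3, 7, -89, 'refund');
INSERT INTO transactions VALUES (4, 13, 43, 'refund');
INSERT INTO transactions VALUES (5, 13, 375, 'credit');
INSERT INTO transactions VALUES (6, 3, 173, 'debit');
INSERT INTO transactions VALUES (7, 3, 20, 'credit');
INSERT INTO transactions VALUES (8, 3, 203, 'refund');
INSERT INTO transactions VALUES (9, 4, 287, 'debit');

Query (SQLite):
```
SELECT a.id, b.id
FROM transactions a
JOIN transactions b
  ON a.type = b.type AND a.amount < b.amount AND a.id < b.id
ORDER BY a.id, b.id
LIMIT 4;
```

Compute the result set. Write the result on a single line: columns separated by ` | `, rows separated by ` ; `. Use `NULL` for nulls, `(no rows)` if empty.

Pairs (a,b) with same type, a.amount < b.amount, a.id < b.id.
type groups: credit:{1,5,7} debit:{2,6,9} refund:{3,4,8}
Ordered by (a.id, b.id); first 4.

1 | 5 ; 1 | 7 ; 2 | 6 ; 2 | 9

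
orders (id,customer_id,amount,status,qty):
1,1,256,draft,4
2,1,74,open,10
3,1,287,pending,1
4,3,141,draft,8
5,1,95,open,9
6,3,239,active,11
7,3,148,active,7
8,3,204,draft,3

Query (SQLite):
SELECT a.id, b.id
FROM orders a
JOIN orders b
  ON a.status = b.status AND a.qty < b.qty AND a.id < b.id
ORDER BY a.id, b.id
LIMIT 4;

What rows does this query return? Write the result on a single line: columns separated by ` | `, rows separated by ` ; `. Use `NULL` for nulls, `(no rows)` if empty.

1 | 4

Pairs (a,b) with same status, a.qty < b.qty, a.id < b.id.
status groups: active:{6,7} draft:{1,4,8} open:{2,5} pending:{3}
Ordered by (a.id, b.id); first 4.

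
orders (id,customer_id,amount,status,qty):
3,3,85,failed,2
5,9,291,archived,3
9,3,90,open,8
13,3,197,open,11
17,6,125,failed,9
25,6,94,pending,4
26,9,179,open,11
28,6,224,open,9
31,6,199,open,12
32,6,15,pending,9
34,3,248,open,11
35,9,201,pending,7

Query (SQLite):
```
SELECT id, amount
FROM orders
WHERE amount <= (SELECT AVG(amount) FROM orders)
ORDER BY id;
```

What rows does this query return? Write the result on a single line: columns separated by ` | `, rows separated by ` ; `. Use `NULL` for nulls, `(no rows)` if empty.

Scalar subquery: AVG(amount) over all orders rows = 162.333333 (≈; comparison uses full precision).
Keep rows where amount <= that value.

3 | 85 ; 9 | 90 ; 17 | 125 ; 25 | 94 ; 32 | 15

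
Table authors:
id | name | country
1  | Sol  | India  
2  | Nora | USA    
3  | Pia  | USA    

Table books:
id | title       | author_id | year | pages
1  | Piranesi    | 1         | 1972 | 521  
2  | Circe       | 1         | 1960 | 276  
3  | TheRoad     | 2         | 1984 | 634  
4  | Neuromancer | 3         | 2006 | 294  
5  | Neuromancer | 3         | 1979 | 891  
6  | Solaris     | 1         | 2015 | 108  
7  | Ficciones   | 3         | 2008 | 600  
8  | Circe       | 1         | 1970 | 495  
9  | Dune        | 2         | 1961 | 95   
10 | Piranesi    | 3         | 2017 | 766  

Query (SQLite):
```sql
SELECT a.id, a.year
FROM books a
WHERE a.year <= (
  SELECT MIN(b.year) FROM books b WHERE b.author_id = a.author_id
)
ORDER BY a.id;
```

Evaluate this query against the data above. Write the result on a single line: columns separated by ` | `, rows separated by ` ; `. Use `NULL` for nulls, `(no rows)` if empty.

2 | 1960 ; 5 | 1979 ; 9 | 1961

For each books row a, compute MIN(year) over rows sharing a.author_id.
Keep row a if a.year <= that per-group MIN.
  author_id=1: MIN(year) = 1960
  author_id=2: MIN(year) = 1961
  author_id=3: MIN(year) = 1979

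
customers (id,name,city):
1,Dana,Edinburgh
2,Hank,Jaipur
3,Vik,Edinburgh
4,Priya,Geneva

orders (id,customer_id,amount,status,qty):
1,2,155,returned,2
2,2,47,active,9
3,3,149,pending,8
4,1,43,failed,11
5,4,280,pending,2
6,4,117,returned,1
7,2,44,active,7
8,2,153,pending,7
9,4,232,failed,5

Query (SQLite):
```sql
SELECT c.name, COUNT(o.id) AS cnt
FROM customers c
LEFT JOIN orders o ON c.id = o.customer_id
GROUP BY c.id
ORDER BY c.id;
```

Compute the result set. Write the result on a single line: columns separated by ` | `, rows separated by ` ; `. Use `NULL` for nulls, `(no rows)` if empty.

LEFT JOIN keeps every customers row; unmatched ones get NULL for orders columns.
Group by customers.id and compute COUNT(o.id). COUNT(col) of an all-NULL group is 0.
  1: ids {4} → COUNT(o.id)=1
  2: ids {1, 2, 7, 8} → COUNT(o.id)=4
  3: ids {3} → COUNT(o.id)=1
  4: ids {5, 6, 9} → COUNT(o.id)=3

Dana | 1 ; Hank | 4 ; Vik | 1 ; Priya | 3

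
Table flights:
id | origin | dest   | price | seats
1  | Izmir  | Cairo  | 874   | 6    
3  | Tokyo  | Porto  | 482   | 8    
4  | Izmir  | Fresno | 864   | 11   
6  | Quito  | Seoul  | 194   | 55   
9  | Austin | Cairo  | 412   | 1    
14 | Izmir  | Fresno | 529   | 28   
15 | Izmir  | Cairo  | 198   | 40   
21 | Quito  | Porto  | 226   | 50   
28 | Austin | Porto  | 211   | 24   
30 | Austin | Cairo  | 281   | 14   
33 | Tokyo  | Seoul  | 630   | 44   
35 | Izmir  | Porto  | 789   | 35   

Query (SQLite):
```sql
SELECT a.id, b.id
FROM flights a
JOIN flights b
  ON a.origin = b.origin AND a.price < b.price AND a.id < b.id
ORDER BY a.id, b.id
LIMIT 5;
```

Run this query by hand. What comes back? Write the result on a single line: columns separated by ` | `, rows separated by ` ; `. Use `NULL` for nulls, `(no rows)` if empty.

Pairs (a,b) with same origin, a.price < b.price, a.id < b.id.
origin groups: Austin:{9,28,30} Izmir:{1,4,14,15,35} Quito:{6,21} Tokyo:{3,33}
Ordered by (a.id, b.id); first 5.

3 | 33 ; 6 | 21 ; 14 | 35 ; 15 | 35 ; 28 | 30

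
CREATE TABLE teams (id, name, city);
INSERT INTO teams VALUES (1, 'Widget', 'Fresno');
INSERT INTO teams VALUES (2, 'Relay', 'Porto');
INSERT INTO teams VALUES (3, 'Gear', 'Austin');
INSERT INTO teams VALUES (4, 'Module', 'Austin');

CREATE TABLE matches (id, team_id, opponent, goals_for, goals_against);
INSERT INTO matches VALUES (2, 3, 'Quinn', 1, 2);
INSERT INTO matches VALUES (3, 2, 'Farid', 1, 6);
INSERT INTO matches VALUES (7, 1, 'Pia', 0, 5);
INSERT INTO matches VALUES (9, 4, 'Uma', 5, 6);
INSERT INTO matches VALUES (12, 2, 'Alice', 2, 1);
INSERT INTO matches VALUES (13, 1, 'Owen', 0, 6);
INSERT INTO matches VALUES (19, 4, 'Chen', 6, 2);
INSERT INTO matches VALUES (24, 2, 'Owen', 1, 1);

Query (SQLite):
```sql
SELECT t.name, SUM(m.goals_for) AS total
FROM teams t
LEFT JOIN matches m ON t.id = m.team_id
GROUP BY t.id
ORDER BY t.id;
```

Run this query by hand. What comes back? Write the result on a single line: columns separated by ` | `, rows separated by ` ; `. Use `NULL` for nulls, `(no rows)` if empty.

Widget | 0 ; Relay | 4 ; Gear | 1 ; Module | 11

LEFT JOIN keeps every teams row; unmatched ones get NULL for matches columns.
Group by teams.id and compute SUM(m.goals_for). SUM over an all-NULL group is NULL.
  1: ids {7, 13} → SUM(m.goals_for)=0
  2: ids {3, 12, 24} → SUM(m.goals_for)=4
  3: ids {2} → SUM(m.goals_for)=1
  4: ids {9, 19} → SUM(m.goals_for)=11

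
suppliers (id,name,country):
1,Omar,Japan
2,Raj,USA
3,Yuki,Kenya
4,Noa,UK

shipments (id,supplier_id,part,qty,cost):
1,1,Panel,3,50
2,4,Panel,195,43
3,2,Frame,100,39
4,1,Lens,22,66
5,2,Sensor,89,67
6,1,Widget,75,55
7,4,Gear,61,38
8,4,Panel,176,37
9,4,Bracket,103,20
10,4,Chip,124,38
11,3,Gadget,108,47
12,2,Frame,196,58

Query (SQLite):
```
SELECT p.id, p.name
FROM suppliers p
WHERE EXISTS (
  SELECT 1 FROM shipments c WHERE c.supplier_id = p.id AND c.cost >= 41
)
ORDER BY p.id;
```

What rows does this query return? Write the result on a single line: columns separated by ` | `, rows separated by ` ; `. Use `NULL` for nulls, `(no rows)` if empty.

1 | Omar ; 2 | Raj ; 3 | Yuki ; 4 | Noa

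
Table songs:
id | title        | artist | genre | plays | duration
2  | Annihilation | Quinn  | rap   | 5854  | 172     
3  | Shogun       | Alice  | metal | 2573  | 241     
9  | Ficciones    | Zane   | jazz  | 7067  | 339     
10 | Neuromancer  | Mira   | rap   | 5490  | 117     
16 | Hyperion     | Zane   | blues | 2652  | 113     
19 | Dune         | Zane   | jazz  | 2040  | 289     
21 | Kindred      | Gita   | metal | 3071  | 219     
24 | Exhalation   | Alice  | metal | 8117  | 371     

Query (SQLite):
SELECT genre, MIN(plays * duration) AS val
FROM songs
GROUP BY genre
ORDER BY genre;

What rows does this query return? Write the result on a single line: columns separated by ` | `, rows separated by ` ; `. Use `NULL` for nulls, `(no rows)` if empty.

blues | 299676 ; jazz | 589560 ; metal | 620093 ; rap | 642330

For each row compute plays * duration.
Group by genre; take MIN of the expression per group.
  blues: ids {16} → MIN(plays * duration)=299676
  jazz: ids {9, 19} → MIN(plays * duration)=589560
  metal: ids {3, 21, 24} → MIN(plays * duration)=620093
  rap: ids {2, 10} → MIN(plays * duration)=642330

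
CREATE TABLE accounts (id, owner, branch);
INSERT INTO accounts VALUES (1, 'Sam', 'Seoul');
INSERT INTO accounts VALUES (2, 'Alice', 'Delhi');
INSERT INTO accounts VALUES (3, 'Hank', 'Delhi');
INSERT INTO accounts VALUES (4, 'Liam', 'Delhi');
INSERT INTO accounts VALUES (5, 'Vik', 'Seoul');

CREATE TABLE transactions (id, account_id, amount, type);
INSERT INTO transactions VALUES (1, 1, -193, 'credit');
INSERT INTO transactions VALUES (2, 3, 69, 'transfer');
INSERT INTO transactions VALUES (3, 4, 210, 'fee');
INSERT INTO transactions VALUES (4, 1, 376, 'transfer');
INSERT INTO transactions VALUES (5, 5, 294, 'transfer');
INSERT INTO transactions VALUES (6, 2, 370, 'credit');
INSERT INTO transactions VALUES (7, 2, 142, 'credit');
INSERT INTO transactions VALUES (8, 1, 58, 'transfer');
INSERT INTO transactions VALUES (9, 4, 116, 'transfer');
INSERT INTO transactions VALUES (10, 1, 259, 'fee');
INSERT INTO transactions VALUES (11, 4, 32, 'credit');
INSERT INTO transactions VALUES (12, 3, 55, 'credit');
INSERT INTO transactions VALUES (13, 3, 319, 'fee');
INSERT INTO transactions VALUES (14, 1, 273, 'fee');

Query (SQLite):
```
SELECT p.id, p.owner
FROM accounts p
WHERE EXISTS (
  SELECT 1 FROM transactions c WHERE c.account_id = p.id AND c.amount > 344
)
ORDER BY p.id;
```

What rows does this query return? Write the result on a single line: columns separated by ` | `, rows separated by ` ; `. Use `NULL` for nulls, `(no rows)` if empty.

1 | Sam ; 2 | Alice

For each accounts row, check whether any transactions with matching account_id has amount > 344.
Keep rows where that is true.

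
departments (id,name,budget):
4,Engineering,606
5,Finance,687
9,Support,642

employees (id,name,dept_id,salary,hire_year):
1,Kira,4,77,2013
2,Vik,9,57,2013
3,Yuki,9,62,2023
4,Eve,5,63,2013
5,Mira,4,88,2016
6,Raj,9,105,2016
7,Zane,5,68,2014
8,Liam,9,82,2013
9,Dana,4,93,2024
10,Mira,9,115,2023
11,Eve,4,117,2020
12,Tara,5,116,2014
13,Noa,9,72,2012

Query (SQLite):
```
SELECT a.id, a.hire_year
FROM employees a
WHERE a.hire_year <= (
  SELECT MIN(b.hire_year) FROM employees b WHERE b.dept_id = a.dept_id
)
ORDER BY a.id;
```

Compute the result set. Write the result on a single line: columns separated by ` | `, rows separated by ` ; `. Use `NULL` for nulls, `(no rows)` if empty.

1 | 2013 ; 4 | 2013 ; 13 | 2012

For each employees row a, compute MIN(hire_year) over rows sharing a.dept_id.
Keep row a if a.hire_year <= that per-group MIN.
  dept_id=4: MIN(hire_year) = 2013
  dept_id=5: MIN(hire_year) = 2013
  dept_id=9: MIN(hire_year) = 2012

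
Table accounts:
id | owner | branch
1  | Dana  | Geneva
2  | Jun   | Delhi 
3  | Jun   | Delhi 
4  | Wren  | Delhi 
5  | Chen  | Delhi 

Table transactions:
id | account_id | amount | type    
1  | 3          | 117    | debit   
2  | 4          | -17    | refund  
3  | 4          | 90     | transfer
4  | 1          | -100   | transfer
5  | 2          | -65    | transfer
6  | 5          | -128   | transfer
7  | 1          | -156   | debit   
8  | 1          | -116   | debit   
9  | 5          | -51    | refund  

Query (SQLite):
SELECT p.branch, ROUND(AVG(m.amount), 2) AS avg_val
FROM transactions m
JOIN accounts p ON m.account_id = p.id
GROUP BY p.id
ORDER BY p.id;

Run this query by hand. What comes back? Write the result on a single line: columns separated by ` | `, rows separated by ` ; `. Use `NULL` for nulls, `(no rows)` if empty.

Join each transactions row to its accounts via account_id.
Group joined rows by accounts.id; compute ROUND(AVG(m.amount), 2) per group.
  1: ids {4, 7, 8} → ROUND(AVG(m.amount), 2)=-124
  2: ids {5} → ROUND(AVG(m.amount), 2)=-65
  3: ids {1} → ROUND(AVG(m.amount), 2)=117
  4: ids {2, 3} → ROUND(AVG(m.amount), 2)=36.5
  5: ids {6, 9} → ROUND(AVG(m.amount), 2)=-89.5

Geneva | -124 ; Delhi | -65 ; Delhi | 117 ; Delhi | 36.5 ; Delhi | -89.5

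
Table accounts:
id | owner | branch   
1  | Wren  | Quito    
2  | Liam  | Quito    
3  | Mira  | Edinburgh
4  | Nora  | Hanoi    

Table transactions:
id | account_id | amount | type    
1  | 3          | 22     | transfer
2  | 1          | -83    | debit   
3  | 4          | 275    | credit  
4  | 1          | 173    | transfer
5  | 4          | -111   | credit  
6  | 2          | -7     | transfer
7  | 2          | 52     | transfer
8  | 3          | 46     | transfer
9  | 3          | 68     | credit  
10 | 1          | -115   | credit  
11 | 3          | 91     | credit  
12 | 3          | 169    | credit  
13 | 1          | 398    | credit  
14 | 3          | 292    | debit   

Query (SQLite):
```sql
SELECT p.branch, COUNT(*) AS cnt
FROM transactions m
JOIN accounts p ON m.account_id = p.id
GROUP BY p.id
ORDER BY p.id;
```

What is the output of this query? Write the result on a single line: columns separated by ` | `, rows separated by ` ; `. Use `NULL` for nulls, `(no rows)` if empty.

Quito | 4 ; Quito | 2 ; Edinburgh | 6 ; Hanoi | 2

Join each transactions row to its accounts via account_id.
Group joined rows by accounts.id; compute COUNT(*) per group.
  1: ids {2, 4, 10, 13} → COUNT(*)=4
  2: ids {6, 7} → COUNT(*)=2
  3: ids {1, 8, 9, 11, 12, 14} → COUNT(*)=6
  4: ids {3, 5} → COUNT(*)=2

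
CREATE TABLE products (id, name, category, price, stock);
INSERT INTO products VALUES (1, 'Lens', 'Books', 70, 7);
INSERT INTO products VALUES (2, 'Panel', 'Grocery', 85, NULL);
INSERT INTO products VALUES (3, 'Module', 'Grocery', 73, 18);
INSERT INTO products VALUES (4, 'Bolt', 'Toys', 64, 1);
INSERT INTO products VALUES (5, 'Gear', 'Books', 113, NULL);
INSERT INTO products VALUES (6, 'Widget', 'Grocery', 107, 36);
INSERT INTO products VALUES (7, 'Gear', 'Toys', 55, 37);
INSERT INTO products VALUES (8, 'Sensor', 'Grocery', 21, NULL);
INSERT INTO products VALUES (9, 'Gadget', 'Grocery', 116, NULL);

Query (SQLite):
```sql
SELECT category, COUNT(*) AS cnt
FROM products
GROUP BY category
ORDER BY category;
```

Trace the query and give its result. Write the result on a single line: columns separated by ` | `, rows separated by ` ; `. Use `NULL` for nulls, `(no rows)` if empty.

Partition products by category; compute COUNT(*) within each group.
  Books: ids {1, 5} → COUNT(*)=2
  Grocery: ids {2, 3, 6, 8, 9} → COUNT(*)=5
  Toys: ids {4, 7} → COUNT(*)=2

Books | 2 ; Grocery | 5 ; Toys | 2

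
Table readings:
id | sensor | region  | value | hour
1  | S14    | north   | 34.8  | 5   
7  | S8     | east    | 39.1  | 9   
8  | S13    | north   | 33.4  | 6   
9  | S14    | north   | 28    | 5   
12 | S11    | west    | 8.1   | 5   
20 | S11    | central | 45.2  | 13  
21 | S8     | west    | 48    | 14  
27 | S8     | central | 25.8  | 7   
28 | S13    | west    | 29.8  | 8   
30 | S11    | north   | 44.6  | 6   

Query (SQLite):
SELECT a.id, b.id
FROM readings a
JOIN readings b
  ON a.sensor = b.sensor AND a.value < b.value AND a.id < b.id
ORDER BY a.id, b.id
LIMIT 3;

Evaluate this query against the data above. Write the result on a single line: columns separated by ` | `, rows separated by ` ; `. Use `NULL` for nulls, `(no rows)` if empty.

7 | 21 ; 12 | 20 ; 12 | 30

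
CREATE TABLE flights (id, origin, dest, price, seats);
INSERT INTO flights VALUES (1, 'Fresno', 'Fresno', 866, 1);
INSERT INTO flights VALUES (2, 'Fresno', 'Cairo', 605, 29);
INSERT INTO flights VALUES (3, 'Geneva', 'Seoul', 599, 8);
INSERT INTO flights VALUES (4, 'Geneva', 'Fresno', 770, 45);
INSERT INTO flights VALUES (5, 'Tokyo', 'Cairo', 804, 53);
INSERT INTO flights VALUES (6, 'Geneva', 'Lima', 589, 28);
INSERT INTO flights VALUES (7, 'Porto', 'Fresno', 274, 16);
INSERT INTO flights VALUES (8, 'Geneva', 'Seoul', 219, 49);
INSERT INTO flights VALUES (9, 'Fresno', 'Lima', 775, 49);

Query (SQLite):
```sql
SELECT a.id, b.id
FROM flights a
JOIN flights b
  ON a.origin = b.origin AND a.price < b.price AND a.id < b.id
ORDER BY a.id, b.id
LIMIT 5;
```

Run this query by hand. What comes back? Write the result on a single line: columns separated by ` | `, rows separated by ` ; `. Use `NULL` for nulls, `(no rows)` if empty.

2 | 9 ; 3 | 4

Pairs (a,b) with same origin, a.price < b.price, a.id < b.id.
origin groups: Fresno:{1,2,9} Geneva:{3,4,6,8} Porto:{7} Tokyo:{5}
Ordered by (a.id, b.id); first 5.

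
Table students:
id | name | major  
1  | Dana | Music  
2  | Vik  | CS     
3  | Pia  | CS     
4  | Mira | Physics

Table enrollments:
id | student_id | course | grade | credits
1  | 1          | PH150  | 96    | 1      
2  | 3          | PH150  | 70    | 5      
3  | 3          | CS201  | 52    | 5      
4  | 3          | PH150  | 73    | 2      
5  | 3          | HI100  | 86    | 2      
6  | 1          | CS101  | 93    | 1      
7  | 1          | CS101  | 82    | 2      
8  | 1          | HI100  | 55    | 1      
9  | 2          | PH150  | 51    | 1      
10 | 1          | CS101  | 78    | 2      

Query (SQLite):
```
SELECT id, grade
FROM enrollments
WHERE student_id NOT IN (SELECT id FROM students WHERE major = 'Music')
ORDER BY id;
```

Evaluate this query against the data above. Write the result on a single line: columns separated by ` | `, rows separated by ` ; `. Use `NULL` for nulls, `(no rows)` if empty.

2 | 70 ; 3 | 52 ; 4 | 73 ; 5 | 86 ; 9 | 51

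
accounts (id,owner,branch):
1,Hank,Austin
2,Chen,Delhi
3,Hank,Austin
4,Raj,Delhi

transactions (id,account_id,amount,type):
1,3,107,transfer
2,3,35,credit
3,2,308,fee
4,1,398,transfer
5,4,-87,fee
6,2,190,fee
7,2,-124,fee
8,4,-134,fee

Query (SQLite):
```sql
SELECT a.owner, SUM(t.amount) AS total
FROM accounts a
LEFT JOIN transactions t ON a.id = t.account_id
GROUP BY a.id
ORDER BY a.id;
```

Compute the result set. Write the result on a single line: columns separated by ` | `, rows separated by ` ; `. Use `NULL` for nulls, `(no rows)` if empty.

Hank | 398 ; Chen | 374 ; Hank | 142 ; Raj | -221

LEFT JOIN keeps every accounts row; unmatched ones get NULL for transactions columns.
Group by accounts.id and compute SUM(t.amount). SUM over an all-NULL group is NULL.
  1: ids {4} → SUM(t.amount)=398
  2: ids {3, 6, 7} → SUM(t.amount)=374
  3: ids {1, 2} → SUM(t.amount)=142
  4: ids {5, 8} → SUM(t.amount)=-221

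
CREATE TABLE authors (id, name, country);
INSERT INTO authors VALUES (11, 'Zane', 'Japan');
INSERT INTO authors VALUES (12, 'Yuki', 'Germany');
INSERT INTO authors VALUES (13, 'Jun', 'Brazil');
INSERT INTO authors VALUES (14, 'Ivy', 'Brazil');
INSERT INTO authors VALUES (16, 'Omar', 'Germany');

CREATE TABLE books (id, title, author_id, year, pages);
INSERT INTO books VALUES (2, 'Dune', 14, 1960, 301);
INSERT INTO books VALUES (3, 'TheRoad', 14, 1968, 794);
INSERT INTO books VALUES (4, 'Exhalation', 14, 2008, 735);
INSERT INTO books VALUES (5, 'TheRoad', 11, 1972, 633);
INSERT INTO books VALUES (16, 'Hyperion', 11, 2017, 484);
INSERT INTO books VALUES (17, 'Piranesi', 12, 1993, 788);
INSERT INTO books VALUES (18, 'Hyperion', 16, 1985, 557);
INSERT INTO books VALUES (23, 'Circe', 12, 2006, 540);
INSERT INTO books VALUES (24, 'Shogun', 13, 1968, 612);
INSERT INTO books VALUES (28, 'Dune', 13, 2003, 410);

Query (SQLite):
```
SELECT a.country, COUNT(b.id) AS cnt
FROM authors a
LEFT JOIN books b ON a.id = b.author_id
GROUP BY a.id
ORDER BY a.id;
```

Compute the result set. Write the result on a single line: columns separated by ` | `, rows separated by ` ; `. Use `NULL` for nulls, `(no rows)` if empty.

LEFT JOIN keeps every authors row; unmatched ones get NULL for books columns.
Group by authors.id and compute COUNT(b.id). COUNT(col) of an all-NULL group is 0.
  11: ids {5, 16} → COUNT(b.id)=2
  12: ids {17, 23} → COUNT(b.id)=2
  13: ids {24, 28} → COUNT(b.id)=2
  14: ids {2, 3, 4} → COUNT(b.id)=3
  16: ids {18} → COUNT(b.id)=1

Japan | 2 ; Germany | 2 ; Brazil | 2 ; Brazil | 3 ; Germany | 1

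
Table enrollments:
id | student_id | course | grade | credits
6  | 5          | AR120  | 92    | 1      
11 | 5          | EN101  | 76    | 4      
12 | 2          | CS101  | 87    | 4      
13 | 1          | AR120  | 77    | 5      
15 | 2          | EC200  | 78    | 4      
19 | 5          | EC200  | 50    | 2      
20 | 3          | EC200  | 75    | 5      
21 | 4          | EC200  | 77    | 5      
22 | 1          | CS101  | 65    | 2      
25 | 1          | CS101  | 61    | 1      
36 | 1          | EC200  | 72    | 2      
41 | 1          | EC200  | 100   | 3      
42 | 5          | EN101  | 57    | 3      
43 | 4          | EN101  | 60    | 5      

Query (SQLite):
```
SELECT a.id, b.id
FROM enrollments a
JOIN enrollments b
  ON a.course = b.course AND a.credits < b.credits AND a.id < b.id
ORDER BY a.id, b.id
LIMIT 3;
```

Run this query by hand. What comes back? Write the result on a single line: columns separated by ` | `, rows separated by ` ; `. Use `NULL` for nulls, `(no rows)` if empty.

Pairs (a,b) with same course, a.credits < b.credits, a.id < b.id.
course groups: AR120:{6,13} CS101:{12,22,25} EC200:{15,19,20,21,36,41} EN101:{11,42,43}
Ordered by (a.id, b.id); first 3.

6 | 13 ; 11 | 43 ; 15 | 20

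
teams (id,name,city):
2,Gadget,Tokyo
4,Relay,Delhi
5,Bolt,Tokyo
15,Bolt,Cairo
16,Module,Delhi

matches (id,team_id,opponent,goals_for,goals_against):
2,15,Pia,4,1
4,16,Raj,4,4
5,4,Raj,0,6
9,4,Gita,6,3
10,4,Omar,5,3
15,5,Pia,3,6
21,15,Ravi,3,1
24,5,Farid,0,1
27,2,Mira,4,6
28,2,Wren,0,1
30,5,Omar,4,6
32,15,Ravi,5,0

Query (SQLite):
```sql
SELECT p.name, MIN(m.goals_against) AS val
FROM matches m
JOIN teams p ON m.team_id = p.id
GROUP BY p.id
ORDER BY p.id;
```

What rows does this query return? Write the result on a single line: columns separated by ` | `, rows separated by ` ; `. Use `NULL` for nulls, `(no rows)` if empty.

Gadget | 1 ; Relay | 3 ; Bolt | 1 ; Bolt | 0 ; Module | 4

Join each matches row to its teams via team_id.
Group joined rows by teams.id; compute MIN(m.goals_against) per group.
  2: ids {27, 28} → MIN(m.goals_against)=1
  4: ids {5, 9, 10} → MIN(m.goals_against)=3
  5: ids {15, 24, 30} → MIN(m.goals_against)=1
  15: ids {2, 21, 32} → MIN(m.goals_against)=0
  16: ids {4} → MIN(m.goals_against)=4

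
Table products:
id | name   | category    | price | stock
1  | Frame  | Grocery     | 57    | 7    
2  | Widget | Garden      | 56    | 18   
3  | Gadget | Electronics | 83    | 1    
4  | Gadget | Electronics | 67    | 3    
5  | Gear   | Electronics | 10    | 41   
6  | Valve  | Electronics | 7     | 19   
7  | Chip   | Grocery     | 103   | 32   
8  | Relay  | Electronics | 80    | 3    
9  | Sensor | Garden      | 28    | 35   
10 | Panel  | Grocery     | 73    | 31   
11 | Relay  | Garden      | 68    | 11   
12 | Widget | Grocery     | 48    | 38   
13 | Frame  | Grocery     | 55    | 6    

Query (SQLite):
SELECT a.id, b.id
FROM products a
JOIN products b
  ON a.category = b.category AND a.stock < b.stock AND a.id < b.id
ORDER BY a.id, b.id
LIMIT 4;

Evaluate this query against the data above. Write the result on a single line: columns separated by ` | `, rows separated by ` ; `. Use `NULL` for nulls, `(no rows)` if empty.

1 | 7 ; 1 | 10 ; 1 | 12 ; 2 | 9

Pairs (a,b) with same category, a.stock < b.stock, a.id < b.id.
category groups: Electronics:{3,4,5,6,8} Garden:{2,9,11} Grocery:{1,7,10,12,13}
Ordered by (a.id, b.id); first 4.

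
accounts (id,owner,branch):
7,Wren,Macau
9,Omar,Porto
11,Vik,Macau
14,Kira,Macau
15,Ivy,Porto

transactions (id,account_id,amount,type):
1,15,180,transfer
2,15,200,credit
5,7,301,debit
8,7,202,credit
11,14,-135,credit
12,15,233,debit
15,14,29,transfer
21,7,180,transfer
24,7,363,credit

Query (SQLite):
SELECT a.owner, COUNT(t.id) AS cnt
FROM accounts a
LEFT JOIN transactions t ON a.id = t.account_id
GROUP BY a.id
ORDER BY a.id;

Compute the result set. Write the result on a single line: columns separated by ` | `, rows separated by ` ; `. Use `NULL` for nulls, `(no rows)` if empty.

LEFT JOIN keeps every accounts row; unmatched ones get NULL for transactions columns.
Group by accounts.id and compute COUNT(t.id). COUNT(col) of an all-NULL group is 0.
  7: ids {5, 8, 21, 24} → COUNT(t.id)=4
  9: ids {—} → COUNT(t.id)=0
  11: ids {—} → COUNT(t.id)=0
  14: ids {11, 15} → COUNT(t.id)=2
  15: ids {1, 2, 12} → COUNT(t.id)=3

Wren | 4 ; Omar | 0 ; Vik | 0 ; Kira | 2 ; Ivy | 3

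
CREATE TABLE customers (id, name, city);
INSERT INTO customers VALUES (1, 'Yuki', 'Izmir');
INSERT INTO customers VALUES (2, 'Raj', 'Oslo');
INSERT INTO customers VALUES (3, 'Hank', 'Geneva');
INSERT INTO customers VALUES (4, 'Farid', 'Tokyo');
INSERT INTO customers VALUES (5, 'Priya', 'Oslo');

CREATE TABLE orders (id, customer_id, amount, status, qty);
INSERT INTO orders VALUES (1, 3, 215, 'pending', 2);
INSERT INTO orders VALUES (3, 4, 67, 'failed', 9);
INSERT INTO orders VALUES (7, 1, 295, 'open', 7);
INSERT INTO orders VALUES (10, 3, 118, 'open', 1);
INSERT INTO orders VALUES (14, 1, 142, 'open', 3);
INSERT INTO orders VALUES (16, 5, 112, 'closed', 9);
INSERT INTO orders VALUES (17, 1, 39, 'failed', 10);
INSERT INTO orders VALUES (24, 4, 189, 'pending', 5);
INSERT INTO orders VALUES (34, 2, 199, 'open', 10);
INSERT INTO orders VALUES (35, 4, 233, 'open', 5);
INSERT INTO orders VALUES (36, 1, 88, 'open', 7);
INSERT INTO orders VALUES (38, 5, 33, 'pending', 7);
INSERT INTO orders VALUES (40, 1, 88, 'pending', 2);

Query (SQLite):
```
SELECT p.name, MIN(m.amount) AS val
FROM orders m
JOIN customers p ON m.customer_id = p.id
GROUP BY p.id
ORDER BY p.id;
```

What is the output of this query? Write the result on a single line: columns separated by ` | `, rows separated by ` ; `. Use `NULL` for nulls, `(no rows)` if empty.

Join each orders row to its customers via customer_id.
Group joined rows by customers.id; compute MIN(m.amount) per group.
  1: ids {7, 14, 17, 36, 40} → MIN(m.amount)=39
  2: ids {34} → MIN(m.amount)=199
  3: ids {1, 10} → MIN(m.amount)=118
  4: ids {3, 24, 35} → MIN(m.amount)=67
  5: ids {16, 38} → MIN(m.amount)=33

Yuki | 39 ; Raj | 199 ; Hank | 118 ; Farid | 67 ; Priya | 33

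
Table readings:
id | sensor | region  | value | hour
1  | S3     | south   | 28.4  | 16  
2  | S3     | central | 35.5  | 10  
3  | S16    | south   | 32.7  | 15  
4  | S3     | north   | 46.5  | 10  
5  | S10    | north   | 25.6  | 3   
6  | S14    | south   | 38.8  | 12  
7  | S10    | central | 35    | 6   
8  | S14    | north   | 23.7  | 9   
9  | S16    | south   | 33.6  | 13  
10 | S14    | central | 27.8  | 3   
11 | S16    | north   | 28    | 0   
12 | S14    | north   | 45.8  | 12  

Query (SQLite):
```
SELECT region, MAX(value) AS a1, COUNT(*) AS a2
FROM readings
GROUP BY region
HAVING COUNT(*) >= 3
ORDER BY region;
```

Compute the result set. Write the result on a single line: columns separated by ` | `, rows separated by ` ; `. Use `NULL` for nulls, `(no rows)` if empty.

central | 35.5 | 3 ; north | 46.5 | 5 ; south | 38.8 | 4

Group readings by region.
Per group compute: MAX(value), COUNT(*).
HAVING: drop groups with fewer than 3 rows.
  central: ids {2, 7, 10} → MAX(value)=35.5, COUNT(*)=3
  north: ids {4, 5, 8, 11, 12} → MAX(value)=46.5, COUNT(*)=5
  south: ids {1, 3, 6, 9} → MAX(value)=38.8, COUNT(*)=4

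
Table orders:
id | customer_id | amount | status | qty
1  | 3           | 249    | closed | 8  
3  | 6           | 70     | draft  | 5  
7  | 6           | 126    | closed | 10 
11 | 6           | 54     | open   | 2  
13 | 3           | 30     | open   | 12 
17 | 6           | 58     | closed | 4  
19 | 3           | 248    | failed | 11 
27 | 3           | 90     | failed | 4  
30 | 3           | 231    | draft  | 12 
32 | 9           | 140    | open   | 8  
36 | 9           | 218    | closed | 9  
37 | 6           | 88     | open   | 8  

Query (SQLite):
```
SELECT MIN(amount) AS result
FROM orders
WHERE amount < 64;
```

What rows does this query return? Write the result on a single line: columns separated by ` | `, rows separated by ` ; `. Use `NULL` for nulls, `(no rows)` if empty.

30

Rows where amount < 64 → amount values: [54, 30, 58].
MIN of non-NULL values = 30.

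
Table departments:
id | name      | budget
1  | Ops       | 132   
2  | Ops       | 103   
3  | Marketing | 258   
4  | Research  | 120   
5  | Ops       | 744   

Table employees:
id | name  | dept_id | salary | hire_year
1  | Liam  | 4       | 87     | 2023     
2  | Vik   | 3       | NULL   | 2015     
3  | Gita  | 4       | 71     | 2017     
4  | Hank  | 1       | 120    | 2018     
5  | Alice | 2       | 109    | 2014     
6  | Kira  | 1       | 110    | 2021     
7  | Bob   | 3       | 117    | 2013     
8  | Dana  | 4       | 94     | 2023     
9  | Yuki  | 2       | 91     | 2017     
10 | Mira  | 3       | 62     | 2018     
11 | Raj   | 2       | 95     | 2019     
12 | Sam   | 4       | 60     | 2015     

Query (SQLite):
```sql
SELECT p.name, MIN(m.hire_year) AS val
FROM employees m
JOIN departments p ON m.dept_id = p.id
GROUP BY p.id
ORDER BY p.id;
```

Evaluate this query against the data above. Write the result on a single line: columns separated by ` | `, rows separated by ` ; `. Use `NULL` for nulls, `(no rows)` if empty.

Ops | 2018 ; Ops | 2014 ; Marketing | 2013 ; Research | 2015

Join each employees row to its departments via dept_id.
Group joined rows by departments.id; compute MIN(m.hire_year) per group.
  1: ids {4, 6} → MIN(m.hire_year)=2018
  2: ids {5, 9, 11} → MIN(m.hire_year)=2014
  3: ids {2, 7, 10} → MIN(m.hire_year)=2013
  4: ids {1, 3, 8, 12} → MIN(m.hire_year)=2015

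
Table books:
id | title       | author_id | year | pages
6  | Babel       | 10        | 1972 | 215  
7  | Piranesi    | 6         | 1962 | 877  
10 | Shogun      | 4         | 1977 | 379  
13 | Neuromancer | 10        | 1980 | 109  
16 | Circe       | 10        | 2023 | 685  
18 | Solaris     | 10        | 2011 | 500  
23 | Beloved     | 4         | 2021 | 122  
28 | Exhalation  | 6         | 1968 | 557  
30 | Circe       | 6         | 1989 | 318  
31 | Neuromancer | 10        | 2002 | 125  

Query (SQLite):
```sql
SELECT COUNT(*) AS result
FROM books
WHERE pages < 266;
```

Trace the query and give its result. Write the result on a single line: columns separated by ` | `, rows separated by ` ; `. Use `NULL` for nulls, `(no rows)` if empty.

4

Rows where pages < 266 → pages values: [215, 109, 122, 125].
COUNT(*) counts rows → 4.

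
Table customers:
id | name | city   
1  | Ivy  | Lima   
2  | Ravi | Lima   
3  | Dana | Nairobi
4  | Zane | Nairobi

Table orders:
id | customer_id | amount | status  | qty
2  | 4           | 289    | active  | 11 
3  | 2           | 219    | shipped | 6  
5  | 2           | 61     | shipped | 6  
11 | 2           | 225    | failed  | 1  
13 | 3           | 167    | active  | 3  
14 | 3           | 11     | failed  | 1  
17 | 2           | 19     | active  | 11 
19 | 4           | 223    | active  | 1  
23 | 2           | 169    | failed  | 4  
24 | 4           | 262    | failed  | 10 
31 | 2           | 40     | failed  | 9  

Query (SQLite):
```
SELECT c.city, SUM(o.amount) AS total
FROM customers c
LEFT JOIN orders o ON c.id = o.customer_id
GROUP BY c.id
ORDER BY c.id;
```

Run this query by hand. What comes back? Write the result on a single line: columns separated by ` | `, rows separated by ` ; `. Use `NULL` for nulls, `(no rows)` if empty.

LEFT JOIN keeps every customers row; unmatched ones get NULL for orders columns.
Group by customers.id and compute SUM(o.amount). SUM over an all-NULL group is NULL.
  1: ids {—} → SUM(o.amount)=NULL
  2: ids {3, 5, 11, 17, 23, 31} → SUM(o.amount)=733
  3: ids {13, 14} → SUM(o.amount)=178
  4: ids {2, 19, 24} → SUM(o.amount)=774

Lima | NULL ; Lima | 733 ; Nairobi | 178 ; Nairobi | 774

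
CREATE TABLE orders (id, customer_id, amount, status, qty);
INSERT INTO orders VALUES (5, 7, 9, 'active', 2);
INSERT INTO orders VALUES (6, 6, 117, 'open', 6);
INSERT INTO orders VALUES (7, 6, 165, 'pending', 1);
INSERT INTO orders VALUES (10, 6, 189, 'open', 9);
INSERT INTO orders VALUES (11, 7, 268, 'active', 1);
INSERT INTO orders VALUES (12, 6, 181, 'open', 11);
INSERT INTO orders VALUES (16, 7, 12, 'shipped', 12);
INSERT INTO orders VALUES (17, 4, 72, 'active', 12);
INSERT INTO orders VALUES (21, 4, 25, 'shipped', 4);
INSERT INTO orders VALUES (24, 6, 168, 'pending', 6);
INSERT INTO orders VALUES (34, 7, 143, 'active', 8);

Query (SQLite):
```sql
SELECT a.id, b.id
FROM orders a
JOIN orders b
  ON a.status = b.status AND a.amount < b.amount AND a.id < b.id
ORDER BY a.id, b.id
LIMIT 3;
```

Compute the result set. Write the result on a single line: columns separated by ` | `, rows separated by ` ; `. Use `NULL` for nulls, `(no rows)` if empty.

5 | 11 ; 5 | 17 ; 5 | 34

Pairs (a,b) with same status, a.amount < b.amount, a.id < b.id.
status groups: active:{5,11,17,34} open:{6,10,12} pending:{7,24} shipped:{16,21}
Ordered by (a.id, b.id); first 3.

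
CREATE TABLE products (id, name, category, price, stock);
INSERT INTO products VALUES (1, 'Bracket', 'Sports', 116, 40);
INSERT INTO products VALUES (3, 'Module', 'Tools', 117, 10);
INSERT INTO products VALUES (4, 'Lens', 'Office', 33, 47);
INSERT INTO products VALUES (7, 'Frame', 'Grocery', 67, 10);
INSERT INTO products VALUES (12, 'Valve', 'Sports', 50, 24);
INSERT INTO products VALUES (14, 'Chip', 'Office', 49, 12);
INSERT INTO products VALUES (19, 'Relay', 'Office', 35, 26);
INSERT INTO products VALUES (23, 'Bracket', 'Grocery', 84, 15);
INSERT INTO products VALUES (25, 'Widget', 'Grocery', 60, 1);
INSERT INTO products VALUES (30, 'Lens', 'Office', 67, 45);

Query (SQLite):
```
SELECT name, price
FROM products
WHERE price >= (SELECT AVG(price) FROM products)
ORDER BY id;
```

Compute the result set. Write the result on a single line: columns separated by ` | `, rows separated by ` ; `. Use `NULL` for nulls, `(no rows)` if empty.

Scalar subquery: AVG(price) over all products rows = 67.8.
Keep rows where price >= that value.

Bracket | 116 ; Module | 117 ; Bracket | 84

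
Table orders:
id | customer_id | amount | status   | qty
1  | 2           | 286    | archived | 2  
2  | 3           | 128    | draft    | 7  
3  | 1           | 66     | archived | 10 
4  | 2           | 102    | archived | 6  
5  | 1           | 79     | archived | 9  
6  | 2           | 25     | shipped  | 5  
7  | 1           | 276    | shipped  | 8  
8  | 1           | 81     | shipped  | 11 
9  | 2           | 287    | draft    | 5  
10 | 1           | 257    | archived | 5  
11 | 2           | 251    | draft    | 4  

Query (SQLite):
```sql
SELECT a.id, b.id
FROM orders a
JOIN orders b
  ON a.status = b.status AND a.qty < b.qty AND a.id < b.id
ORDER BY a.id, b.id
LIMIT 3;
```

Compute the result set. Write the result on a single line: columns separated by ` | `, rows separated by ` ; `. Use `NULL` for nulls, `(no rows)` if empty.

1 | 3 ; 1 | 4 ; 1 | 5

Pairs (a,b) with same status, a.qty < b.qty, a.id < b.id.
status groups: archived:{1,3,4,5,10} draft:{2,9,11} shipped:{6,7,8}
Ordered by (a.id, b.id); first 3.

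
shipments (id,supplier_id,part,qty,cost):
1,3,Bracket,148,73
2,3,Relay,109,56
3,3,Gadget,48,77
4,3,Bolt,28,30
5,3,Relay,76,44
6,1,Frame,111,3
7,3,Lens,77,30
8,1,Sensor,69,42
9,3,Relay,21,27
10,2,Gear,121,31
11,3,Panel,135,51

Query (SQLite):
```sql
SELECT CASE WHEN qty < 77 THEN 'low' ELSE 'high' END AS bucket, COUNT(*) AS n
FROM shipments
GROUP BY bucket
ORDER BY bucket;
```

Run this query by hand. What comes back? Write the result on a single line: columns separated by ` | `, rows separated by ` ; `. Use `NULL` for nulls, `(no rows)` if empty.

Bucket rows by qty < 77 → 'low' else 'high'; count each bucket.

high | 6 ; low | 5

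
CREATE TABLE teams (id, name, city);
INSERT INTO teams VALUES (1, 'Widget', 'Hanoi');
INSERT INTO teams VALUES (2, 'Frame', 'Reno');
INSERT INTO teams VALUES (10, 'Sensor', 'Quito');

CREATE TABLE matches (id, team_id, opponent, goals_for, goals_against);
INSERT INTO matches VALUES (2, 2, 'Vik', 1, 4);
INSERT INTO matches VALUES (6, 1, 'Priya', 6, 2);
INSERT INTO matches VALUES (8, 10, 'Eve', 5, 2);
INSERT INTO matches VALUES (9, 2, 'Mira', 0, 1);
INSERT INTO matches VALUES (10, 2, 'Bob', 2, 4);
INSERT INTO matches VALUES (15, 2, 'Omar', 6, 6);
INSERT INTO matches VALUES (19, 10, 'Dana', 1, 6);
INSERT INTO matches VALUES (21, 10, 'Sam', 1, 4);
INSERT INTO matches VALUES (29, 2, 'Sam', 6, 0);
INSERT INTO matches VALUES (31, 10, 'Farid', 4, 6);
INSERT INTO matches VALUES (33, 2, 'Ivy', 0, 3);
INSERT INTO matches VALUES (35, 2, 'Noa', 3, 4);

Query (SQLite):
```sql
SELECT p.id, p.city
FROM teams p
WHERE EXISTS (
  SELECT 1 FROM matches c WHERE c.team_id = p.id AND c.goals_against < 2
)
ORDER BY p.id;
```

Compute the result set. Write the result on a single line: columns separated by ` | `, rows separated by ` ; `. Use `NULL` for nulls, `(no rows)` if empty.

2 | Reno

For each teams row, check whether any matches with matching team_id has goals_against < 2.
Keep rows where that is true.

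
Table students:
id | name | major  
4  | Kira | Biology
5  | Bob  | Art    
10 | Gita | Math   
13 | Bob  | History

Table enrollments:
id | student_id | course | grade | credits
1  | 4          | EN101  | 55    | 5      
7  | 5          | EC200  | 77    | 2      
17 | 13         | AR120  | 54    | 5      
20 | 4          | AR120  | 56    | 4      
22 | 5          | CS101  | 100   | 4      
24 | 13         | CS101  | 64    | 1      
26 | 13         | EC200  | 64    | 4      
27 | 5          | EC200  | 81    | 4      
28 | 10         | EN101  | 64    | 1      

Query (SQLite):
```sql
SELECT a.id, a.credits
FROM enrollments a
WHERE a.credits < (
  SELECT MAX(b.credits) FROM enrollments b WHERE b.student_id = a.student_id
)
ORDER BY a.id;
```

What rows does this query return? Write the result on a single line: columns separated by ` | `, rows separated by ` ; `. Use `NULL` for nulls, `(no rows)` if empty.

For each enrollments row a, compute MAX(credits) over rows sharing a.student_id.
Keep row a if a.credits < that per-group MAX.
  student_id=4: MAX(credits) = 5
  student_id=5: MAX(credits) = 4
  student_id=10: MAX(credits) = 1
  student_id=13: MAX(credits) = 5

7 | 2 ; 20 | 4 ; 24 | 1 ; 26 | 4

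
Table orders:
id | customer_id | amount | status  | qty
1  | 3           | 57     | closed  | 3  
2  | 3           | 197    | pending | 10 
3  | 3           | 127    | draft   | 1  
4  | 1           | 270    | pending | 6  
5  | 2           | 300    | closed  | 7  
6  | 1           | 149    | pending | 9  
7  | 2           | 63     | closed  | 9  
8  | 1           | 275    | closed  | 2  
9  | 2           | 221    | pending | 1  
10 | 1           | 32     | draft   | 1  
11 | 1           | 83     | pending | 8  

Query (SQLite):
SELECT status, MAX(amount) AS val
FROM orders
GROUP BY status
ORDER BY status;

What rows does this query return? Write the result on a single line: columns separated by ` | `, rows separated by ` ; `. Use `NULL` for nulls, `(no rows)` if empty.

closed | 300 ; draft | 127 ; pending | 270

Partition orders by status; compute MAX(amount) within each group.
  closed: ids {1, 5, 7, 8} → MAX(amount)=300
  draft: ids {3, 10} → MAX(amount)=127
  pending: ids {2, 4, 6, 9, 11} → MAX(amount)=270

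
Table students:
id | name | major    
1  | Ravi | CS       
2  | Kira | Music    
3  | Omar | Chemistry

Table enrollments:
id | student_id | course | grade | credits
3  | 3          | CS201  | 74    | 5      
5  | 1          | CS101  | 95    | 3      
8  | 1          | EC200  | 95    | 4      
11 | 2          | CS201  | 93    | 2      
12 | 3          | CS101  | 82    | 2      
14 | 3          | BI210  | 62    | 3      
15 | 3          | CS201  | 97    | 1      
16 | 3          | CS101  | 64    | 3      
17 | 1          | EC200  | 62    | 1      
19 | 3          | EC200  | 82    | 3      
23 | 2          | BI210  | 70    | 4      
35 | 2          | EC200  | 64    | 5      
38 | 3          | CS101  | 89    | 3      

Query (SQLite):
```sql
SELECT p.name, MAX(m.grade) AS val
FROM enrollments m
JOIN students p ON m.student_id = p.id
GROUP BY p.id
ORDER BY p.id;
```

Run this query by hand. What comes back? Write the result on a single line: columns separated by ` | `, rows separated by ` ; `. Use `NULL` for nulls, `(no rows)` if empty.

Ravi | 95 ; Kira | 93 ; Omar | 97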